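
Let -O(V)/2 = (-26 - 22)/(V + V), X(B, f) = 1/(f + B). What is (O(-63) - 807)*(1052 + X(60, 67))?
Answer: -755447205/889 ≈ -8.4977e+5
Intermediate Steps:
X(B, f) = 1/(B + f)
O(V) = 48/V (O(V) = -2*(-26 - 22)/(V + V) = -(-96)/(2*V) = -(-96)*1/(2*V) = -(-48)/V = 48/V)
(O(-63) - 807)*(1052 + X(60, 67)) = (48/(-63) - 807)*(1052 + 1/(60 + 67)) = (48*(-1/63) - 807)*(1052 + 1/127) = (-16/21 - 807)*(1052 + 1/127) = -16963/21*133605/127 = -755447205/889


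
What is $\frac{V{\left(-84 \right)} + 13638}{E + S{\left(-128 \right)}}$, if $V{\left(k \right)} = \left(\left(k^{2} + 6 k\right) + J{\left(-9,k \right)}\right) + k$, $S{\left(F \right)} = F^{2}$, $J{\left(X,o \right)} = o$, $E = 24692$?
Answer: $\frac{3337}{6846} \approx 0.48744$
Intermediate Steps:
$V{\left(k \right)} = k^{2} + 8 k$ ($V{\left(k \right)} = \left(\left(k^{2} + 6 k\right) + k\right) + k = \left(k^{2} + 7 k\right) + k = k^{2} + 8 k$)
$\frac{V{\left(-84 \right)} + 13638}{E + S{\left(-128 \right)}} = \frac{- 84 \left(8 - 84\right) + 13638}{24692 + \left(-128\right)^{2}} = \frac{\left(-84\right) \left(-76\right) + 13638}{24692 + 16384} = \frac{6384 + 13638}{41076} = 20022 \cdot \frac{1}{41076} = \frac{3337}{6846}$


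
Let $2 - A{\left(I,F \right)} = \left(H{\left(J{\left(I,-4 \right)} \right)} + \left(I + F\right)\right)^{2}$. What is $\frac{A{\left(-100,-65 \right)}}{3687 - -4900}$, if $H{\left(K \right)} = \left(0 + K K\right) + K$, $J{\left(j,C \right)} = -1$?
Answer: $- \frac{27223}{8587} \approx -3.1703$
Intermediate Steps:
$H{\left(K \right)} = K + K^{2}$ ($H{\left(K \right)} = \left(0 + K^{2}\right) + K = K^{2} + K = K + K^{2}$)
$A{\left(I,F \right)} = 2 - \left(F + I\right)^{2}$ ($A{\left(I,F \right)} = 2 - \left(- (1 - 1) + \left(I + F\right)\right)^{2} = 2 - \left(\left(-1\right) 0 + \left(F + I\right)\right)^{2} = 2 - \left(0 + \left(F + I\right)\right)^{2} = 2 - \left(F + I\right)^{2}$)
$\frac{A{\left(-100,-65 \right)}}{3687 - -4900} = \frac{2 - \left(-65 - 100\right)^{2}}{3687 - -4900} = \frac{2 - \left(-165\right)^{2}}{3687 + 4900} = \frac{2 - 27225}{8587} = \left(2 - 27225\right) \frac{1}{8587} = \left(-27223\right) \frac{1}{8587} = - \frac{27223}{8587}$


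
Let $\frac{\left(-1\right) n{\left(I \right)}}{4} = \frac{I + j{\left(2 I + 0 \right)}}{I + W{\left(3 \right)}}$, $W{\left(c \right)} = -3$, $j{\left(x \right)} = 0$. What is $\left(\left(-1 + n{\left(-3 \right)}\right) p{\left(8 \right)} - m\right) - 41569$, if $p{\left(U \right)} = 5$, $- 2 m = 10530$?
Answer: $-36319$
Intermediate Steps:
$m = -5265$ ($m = \left(- \frac{1}{2}\right) 10530 = -5265$)
$n{\left(I \right)} = - \frac{4 I}{-3 + I}$ ($n{\left(I \right)} = - 4 \frac{I + 0}{I - 3} = - 4 \frac{I}{-3 + I} = - \frac{4 I}{-3 + I}$)
$\left(\left(-1 + n{\left(-3 \right)}\right) p{\left(8 \right)} - m\right) - 41569 = \left(\left(-1 - - \frac{12}{-3 - 3}\right) 5 - -5265\right) - 41569 = \left(\left(-1 - - \frac{12}{-6}\right) 5 + 5265\right) - 41569 = \left(\left(-1 - \left(-12\right) \left(- \frac{1}{6}\right)\right) 5 + 5265\right) - 41569 = \left(\left(-1 - 2\right) 5 + 5265\right) - 41569 = \left(\left(-3\right) 5 + 5265\right) - 41569 = \left(-15 + 5265\right) - 41569 = 5250 - 41569 = -36319$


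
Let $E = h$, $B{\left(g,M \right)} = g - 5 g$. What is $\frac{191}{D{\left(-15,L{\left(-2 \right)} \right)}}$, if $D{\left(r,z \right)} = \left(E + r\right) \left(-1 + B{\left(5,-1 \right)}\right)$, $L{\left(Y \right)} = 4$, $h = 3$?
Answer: $\frac{191}{252} \approx 0.75794$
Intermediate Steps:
$B{\left(g,M \right)} = - 4 g$
$E = 3$
$D{\left(r,z \right)} = -63 - 21 r$ ($D{\left(r,z \right)} = \left(3 + r\right) \left(-1 - 20\right) = \left(3 + r\right) \left(-21\right) = -63 - 21 r$)
$\frac{191}{D{\left(-15,L{\left(-2 \right)} \right)}} = \frac{191}{-63 - -315} = \frac{191}{-63 + 315} = \frac{191}{252}$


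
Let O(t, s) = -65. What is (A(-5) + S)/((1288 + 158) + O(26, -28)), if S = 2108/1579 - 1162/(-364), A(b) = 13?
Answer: 719567/56695574 ≈ 0.012692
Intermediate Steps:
S = 185865/41054 (S = 2108*(1/1579) - 1162*(-1/364) = 2108/1579 + 83/26 = 185865/41054 ≈ 4.5273)
(A(-5) + S)/((1288 + 158) + O(26, -28)) = (13 + 185865/41054)/((1288 + 158) - 65) = 719567/(41054*(1446 - 65)) = (719567/41054)/1381 = (719567/41054)*(1/1381) = 719567/56695574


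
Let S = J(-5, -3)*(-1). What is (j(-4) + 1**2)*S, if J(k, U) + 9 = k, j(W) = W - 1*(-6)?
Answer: 42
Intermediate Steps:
j(W) = 6 + W (j(W) = W + 6 = 6 + W)
J(k, U) = -9 + k
S = 14 (S = (-9 - 5)*(-1) = -14*(-1) = 14)
(j(-4) + 1**2)*S = ((6 - 4) + 1**2)*14 = (2 + 1)*14 = 3*14 = 42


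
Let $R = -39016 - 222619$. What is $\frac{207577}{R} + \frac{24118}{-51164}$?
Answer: $- \frac{8465291279}{6693146570} \approx -1.2648$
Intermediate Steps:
$R = -261635$
$\frac{207577}{R} + \frac{24118}{-51164} = \frac{207577}{-261635} + \frac{24118}{-51164} = 207577 \left(- \frac{1}{261635}\right) + 24118 \left(- \frac{1}{51164}\right) = - \frac{207577}{261635} - \frac{12059}{25582} = - \frac{8465291279}{6693146570}$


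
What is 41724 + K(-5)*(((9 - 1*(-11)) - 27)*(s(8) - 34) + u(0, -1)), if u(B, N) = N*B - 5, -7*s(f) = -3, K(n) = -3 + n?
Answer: 39884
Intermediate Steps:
s(f) = 3/7 (s(f) = -⅐*(-3) = 3/7)
u(B, N) = -5 + B*N (u(B, N) = B*N - 5 = -5 + B*N)
41724 + K(-5)*(((9 - 1*(-11)) - 27)*(s(8) - 34) + u(0, -1)) = 41724 + (-3 - 5)*(((9 - 1*(-11)) - 27)*(3/7 - 34) + (-5 + 0*(-1))) = 41724 - 8*(((9 + 11) - 27)*(-235/7) + (-5 + 0)) = 41724 - 8*((20 - 27)*(-235/7) - 5) = 41724 - 8*(-7*(-235/7) - 5) = 41724 - 8*(235 - 5) = 41724 - 8*230 = 41724 - 1840 = 39884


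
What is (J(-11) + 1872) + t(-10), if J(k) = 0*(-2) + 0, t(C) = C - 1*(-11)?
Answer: 1873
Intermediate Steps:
t(C) = 11 + C (t(C) = C + 11 = 11 + C)
J(k) = 0 (J(k) = 0 + 0 = 0)
(J(-11) + 1872) + t(-10) = (0 + 1872) + (11 - 10) = 1872 + 1 = 1873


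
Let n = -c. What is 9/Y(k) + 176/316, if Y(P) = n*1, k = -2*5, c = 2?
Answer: -623/158 ≈ -3.9430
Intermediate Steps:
n = -2 (n = -1*2 = -2)
k = -10
Y(P) = -2 (Y(P) = -2*1 = -2)
9/Y(k) + 176/316 = 9/(-2) + 176/316 = 9*(-½) + 176*(1/316) = -9/2 + 44/79 = -623/158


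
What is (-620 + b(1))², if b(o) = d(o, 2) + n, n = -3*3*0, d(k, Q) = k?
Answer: 383161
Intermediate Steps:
n = 0 (n = -9*0 = 0)
b(o) = o (b(o) = o + 0 = o)
(-620 + b(1))² = (-620 + 1)² = (-619)² = 383161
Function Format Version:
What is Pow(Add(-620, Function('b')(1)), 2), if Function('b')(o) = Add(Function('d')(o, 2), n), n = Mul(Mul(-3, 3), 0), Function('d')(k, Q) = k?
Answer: 383161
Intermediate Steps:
n = 0 (n = Mul(-9, 0) = 0)
Function('b')(o) = o (Function('b')(o) = Add(o, 0) = o)
Pow(Add(-620, Function('b')(1)), 2) = Pow(Add(-620, 1), 2) = Pow(-619, 2) = 383161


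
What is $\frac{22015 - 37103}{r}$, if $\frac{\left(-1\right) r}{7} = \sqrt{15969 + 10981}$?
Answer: $\frac{7544 \sqrt{22}}{2695} \approx 13.13$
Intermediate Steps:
$r = - 245 \sqrt{22}$ ($r = - 7 \sqrt{15969 + 10981} = - 7 \sqrt{26950} = - 7 \cdot 35 \sqrt{22} = - 245 \sqrt{22} \approx -1149.2$)
$\frac{22015 - 37103}{r} = \frac{22015 - 37103}{\left(-245\right) \sqrt{22}} = \left(22015 - 37103\right) \left(- \frac{\sqrt{22}}{5390}\right) = - 15088 \left(- \frac{\sqrt{22}}{5390}\right) = \frac{7544 \sqrt{22}}{2695}$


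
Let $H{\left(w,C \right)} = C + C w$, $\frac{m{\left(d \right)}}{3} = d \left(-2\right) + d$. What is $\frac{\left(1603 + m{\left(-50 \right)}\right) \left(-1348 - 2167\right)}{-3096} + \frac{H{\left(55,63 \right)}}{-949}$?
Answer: $\frac{5836620767}{2938104} \approx 1986.5$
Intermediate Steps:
$m{\left(d \right)} = - 3 d$ ($m{\left(d \right)} = 3 \left(d \left(-2\right) + d\right) = 3 \left(- 2 d + d\right) = 3 \left(- d\right) = - 3 d$)
$\frac{\left(1603 + m{\left(-50 \right)}\right) \left(-1348 - 2167\right)}{-3096} + \frac{H{\left(55,63 \right)}}{-949} = \frac{\left(1603 - -150\right) \left(-1348 - 2167\right)}{-3096} + \frac{63 \left(1 + 55\right)}{-949} = \left(1603 + 150\right) \left(-3515\right) \left(- \frac{1}{3096}\right) + 63 \cdot 56 \left(- \frac{1}{949}\right) = 1753 \left(-3515\right) \left(- \frac{1}{3096}\right) + 3528 \left(- \frac{1}{949}\right) = \left(-6161795\right) \left(- \frac{1}{3096}\right) - \frac{3528}{949} = \frac{6161795}{3096} - \frac{3528}{949} = \frac{5836620767}{2938104}$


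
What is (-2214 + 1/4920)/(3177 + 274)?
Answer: -10892879/16978920 ≈ -0.64155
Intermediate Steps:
(-2214 + 1/4920)/(3177 + 274) = (-2214 + 1/4920)/3451 = -10892879/4920*1/3451 = -10892879/16978920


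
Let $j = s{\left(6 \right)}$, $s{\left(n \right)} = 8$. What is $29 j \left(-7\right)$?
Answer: $-1624$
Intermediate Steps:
$j = 8$
$29 j \left(-7\right) = 29 \cdot 8 \left(-7\right) = 232 \left(-7\right) = -1624$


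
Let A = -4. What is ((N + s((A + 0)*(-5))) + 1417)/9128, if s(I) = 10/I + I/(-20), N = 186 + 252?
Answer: 3709/18256 ≈ 0.20317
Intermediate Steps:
N = 438
s(I) = 10/I - I/20 (s(I) = 10/I + I*(-1/20) = 10/I - I/20)
((N + s((A + 0)*(-5))) + 1417)/9128 = ((438 + (10/(((-4 + 0)*(-5))) - (-4 + 0)*(-5)/20)) + 1417)/9128 = ((438 + (10/((-4*(-5))) - (-1)*(-5)/5)) + 1417)*(1/9128) = ((438 + (10/20 - 1/20*20)) + 1417)*(1/9128) = ((438 + (10*(1/20) - 1)) + 1417)*(1/9128) = ((438 + (½ - 1)) + 1417)*(1/9128) = ((438 - ½) + 1417)*(1/9128) = (875/2 + 1417)*(1/9128) = (3709/2)*(1/9128) = 3709/18256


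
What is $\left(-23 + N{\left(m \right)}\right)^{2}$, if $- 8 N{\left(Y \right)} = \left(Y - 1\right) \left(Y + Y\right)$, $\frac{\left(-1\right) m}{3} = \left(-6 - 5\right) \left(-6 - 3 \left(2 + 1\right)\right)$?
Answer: $3770328409$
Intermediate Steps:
$m = -495$ ($m = - 3 \left(-6 - 5\right) \left(-6 - 3 \left(2 + 1\right)\right) = - 3 \left(- 11 \left(-6 - 9\right)\right) = - 3 \left(\left(-11\right) \left(-15\right)\right) = \left(-3\right) 165 = -495$)
$N{\left(Y \right)} = - \frac{Y \left(-1 + Y\right)}{4}$ ($N{\left(Y \right)} = - \frac{\left(Y - 1\right) \left(Y + Y\right)}{8} = - \frac{\left(-1 + Y\right) 2 Y}{8} = - \frac{2 Y \left(-1 + Y\right)}{8} = - \frac{Y \left(-1 + Y\right)}{4}$)
$\left(-23 + N{\left(m \right)}\right)^{2} = \left(-23 + \frac{1}{4} \left(-495\right) \left(1 - -495\right)\right)^{2} = \left(-23 + \frac{1}{4} \left(-495\right) \left(1 + 495\right)\right)^{2} = \left(-23 + \frac{1}{4} \left(-495\right) 496\right)^{2} = \left(-23 - 61380\right)^{2} = \left(-61403\right)^{2} = 3770328409$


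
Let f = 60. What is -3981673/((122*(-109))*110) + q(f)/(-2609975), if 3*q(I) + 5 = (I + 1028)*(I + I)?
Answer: 247881821773/91627661532 ≈ 2.7053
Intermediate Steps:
q(I) = -5/3 + 2*I*(1028 + I)/3 (q(I) = -5/3 + ((I + 1028)*(I + I))/3 = -5/3 + ((1028 + I)*(2*I))/3 = -5/3 + (2*I*(1028 + I))/3 = -5/3 + 2*I*(1028 + I)/3)
-3981673/((122*(-109))*110) + q(f)/(-2609975) = -3981673/((122*(-109))*110) + (-5/3 + (2/3)*60**2 + (2056/3)*60)/(-2609975) = -3981673/((-13298*110)) + (-5/3 + (2/3)*3600 + 41120)*(-1/2609975) = -3981673/(-1462780) + (-5/3 + 2400 + 41120)*(-1/2609975) = -3981673*(-1/1462780) + (130555/3)*(-1/2609975) = 3981673/1462780 - 26111/1565985 = 247881821773/91627661532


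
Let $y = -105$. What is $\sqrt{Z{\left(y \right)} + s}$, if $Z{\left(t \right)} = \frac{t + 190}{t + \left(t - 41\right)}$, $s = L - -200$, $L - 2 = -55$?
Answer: $\frac{2 \sqrt{2309953}}{251} \approx 12.11$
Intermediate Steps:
$L = -53$ ($L = 2 - 55 = -53$)
$s = 147$ ($s = -53 - -200 = -53 + 200 = 147$)
$Z{\left(t \right)} = \frac{190 + t}{-41 + 2 t}$ ($Z{\left(t \right)} = \frac{190 + t}{t + \left(-41 + t\right)} = \frac{190 + t}{-41 + 2 t}$)
$\sqrt{Z{\left(y \right)} + s} = \sqrt{\frac{190 - 105}{-41 + 2 \left(-105\right)} + 147} = \sqrt{\frac{1}{-41 - 210} \cdot 85 + 147} = \sqrt{\frac{1}{-251} \cdot 85 + 147} = \sqrt{\left(- \frac{1}{251}\right) 85 + 147} = \sqrt{- \frac{85}{251} + 147} = \sqrt{\frac{36812}{251}} = \frac{2 \sqrt{2309953}}{251}$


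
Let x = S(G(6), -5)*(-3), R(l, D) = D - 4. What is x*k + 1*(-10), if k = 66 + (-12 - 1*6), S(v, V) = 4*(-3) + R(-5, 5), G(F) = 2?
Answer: 1574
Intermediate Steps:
R(l, D) = -4 + D
S(v, V) = -11 (S(v, V) = 4*(-3) + (-4 + 5) = -12 + 1 = -11)
k = 48 (k = 66 + (-12 - 6) = 66 - 18 = 48)
x = 33 (x = -11*(-3) = 33)
x*k + 1*(-10) = 33*48 + 1*(-10) = 1584 - 10 = 1574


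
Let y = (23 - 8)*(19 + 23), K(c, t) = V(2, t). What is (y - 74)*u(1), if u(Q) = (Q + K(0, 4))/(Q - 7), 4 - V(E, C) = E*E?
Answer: -278/3 ≈ -92.667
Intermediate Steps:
V(E, C) = 4 - E² (V(E, C) = 4 - E*E = 4 - E²)
K(c, t) = 0 (K(c, t) = 4 - 1*2² = 4 - 1*4 = 4 - 4 = 0)
y = 630 (y = 15*42 = 630)
u(Q) = Q/(-7 + Q) (u(Q) = (Q + 0)/(Q - 7) = Q/(-7 + Q))
(y - 74)*u(1) = (630 - 74)*(1/(-7 + 1)) = 556*(1/(-6)) = 556*(1*(-⅙)) = 556*(-⅙) = -278/3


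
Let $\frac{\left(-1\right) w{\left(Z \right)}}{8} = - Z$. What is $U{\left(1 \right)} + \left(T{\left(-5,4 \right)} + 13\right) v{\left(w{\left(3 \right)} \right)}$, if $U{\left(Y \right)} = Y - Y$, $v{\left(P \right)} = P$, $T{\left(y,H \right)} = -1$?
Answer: $288$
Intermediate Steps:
$w{\left(Z \right)} = 8 Z$ ($w{\left(Z \right)} = - 8 \left(- Z\right) = 8 Z$)
$U{\left(Y \right)} = 0$
$U{\left(1 \right)} + \left(T{\left(-5,4 \right)} + 13\right) v{\left(w{\left(3 \right)} \right)} = 0 + \left(-1 + 13\right) 8 \cdot 3 = 0 + 12 \cdot 24 = 0 + 288 = 288$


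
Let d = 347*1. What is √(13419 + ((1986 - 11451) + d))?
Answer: √4301 ≈ 65.582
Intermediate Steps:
d = 347
√(13419 + ((1986 - 11451) + d)) = √(13419 + ((1986 - 11451) + 347)) = √(13419 + (-9465 + 347)) = √(13419 - 9118) = √4301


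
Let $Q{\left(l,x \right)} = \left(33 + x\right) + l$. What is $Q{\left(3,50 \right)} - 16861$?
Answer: $-16775$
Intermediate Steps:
$Q{\left(l,x \right)} = 33 + l + x$
$Q{\left(3,50 \right)} - 16861 = \left(33 + 3 + 50\right) - 16861 = 86 - 16861 = -16775$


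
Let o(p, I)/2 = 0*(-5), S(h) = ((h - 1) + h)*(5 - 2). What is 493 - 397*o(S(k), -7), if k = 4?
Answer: 493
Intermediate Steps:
S(h) = -3 + 6*h (S(h) = ((-1 + h) + h)*3 = (-1 + 2*h)*3 = -3 + 6*h)
o(p, I) = 0 (o(p, I) = 2*(0*(-5)) = 2*0 = 0)
493 - 397*o(S(k), -7) = 493 - 397*0 = 493 + 0 = 493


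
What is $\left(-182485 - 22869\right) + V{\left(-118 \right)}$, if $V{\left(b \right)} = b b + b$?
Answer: $-191548$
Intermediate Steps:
$V{\left(b \right)} = b + b^{2}$ ($V{\left(b \right)} = b^{2} + b = b + b^{2}$)
$\left(-182485 - 22869\right) + V{\left(-118 \right)} = \left(-182485 - 22869\right) - 118 \left(1 - 118\right) = -205354 - -13806 = -205354 + 13806 = -191548$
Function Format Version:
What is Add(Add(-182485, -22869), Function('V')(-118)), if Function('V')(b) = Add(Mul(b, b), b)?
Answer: -191548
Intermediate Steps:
Function('V')(b) = Add(b, Pow(b, 2)) (Function('V')(b) = Add(Pow(b, 2), b) = Add(b, Pow(b, 2)))
Add(Add(-182485, -22869), Function('V')(-118)) = Add(Add(-182485, -22869), Mul(-118, Add(1, -118))) = Add(-205354, Mul(-118, -117)) = Add(-205354, 13806) = -191548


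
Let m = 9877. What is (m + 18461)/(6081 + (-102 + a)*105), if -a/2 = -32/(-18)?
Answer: -85014/15007 ≈ -5.6650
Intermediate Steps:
a = -32/9 (a = -(-64)/(-18) = -(-64)*(-1)/18 = -2*16/9 = -32/9 ≈ -3.5556)
(m + 18461)/(6081 + (-102 + a)*105) = (9877 + 18461)/(6081 + (-102 - 32/9)*105) = 28338/(6081 - 950/9*105) = 28338/(6081 - 33250/3) = 28338/(-15007/3) = 28338*(-3/15007) = -85014/15007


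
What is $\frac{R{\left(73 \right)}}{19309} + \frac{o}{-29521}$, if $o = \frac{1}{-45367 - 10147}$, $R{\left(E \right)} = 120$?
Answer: $\frac{196659474589}{31644145183346} \approx 0.0062147$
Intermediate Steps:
$o = - \frac{1}{55514}$ ($o = \frac{1}{-55514} = - \frac{1}{55514} \approx -1.8013 \cdot 10^{-5}$)
$\frac{R{\left(73 \right)}}{19309} + \frac{o}{-29521} = \frac{120}{19309} - \frac{1}{55514 \left(-29521\right)} = 120 \cdot \frac{1}{19309} - - \frac{1}{1638828794} = \frac{120}{19309} + \frac{1}{1638828794} = \frac{196659474589}{31644145183346}$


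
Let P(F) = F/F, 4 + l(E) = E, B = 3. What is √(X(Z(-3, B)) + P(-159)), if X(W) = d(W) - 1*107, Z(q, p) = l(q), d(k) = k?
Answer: I*√113 ≈ 10.63*I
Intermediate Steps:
l(E) = -4 + E
Z(q, p) = -4 + q
X(W) = -107 + W (X(W) = W - 1*107 = W - 107 = -107 + W)
P(F) = 1
√(X(Z(-3, B)) + P(-159)) = √((-107 + (-4 - 3)) + 1) = √((-107 - 7) + 1) = √(-114 + 1) = √(-113) = I*√113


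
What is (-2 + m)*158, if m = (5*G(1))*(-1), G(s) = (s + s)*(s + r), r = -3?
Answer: 2844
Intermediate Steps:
G(s) = 2*s*(-3 + s) (G(s) = (s + s)*(s - 3) = (2*s)*(-3 + s) = 2*s*(-3 + s))
m = 20 (m = (5*(2*1*(-3 + 1)))*(-1) = (5*(2*1*(-2)))*(-1) = (5*(-4))*(-1) = -20*(-1) = 20)
(-2 + m)*158 = (-2 + 20)*158 = 18*158 = 2844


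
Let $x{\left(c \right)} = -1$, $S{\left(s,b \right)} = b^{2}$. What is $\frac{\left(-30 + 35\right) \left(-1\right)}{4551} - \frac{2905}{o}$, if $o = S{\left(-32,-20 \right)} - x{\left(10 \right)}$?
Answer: $- \frac{13222660}{1824951} \approx -7.2455$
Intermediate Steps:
$o = 401$ ($o = \left(-20\right)^{2} - -1 = 400 + 1 = 401$)
$\frac{\left(-30 + 35\right) \left(-1\right)}{4551} - \frac{2905}{o} = \frac{\left(-30 + 35\right) \left(-1\right)}{4551} - \frac{2905}{401} = 5 \left(-1\right) \frac{1}{4551} - \frac{2905}{401} = \left(-5\right) \frac{1}{4551} - \frac{2905}{401} = - \frac{5}{4551} - \frac{2905}{401} = - \frac{13222660}{1824951}$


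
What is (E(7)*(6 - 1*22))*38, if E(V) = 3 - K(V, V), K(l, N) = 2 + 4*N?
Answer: 16416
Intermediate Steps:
E(V) = 1 - 4*V (E(V) = 3 - (2 + 4*V) = 3 + (-2 - 4*V) = 1 - 4*V)
(E(7)*(6 - 1*22))*38 = ((1 - 4*7)*(6 - 1*22))*38 = ((1 - 28)*(6 - 22))*38 = -27*(-16)*38 = 432*38 = 16416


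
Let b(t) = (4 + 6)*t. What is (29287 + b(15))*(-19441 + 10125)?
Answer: -274235092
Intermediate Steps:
b(t) = 10*t
(29287 + b(15))*(-19441 + 10125) = (29287 + 10*15)*(-19441 + 10125) = (29287 + 150)*(-9316) = 29437*(-9316) = -274235092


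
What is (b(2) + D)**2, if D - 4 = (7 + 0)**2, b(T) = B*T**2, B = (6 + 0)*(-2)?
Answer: 25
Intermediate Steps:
B = -12 (B = 6*(-2) = -12)
b(T) = -12*T**2
D = 53 (D = 4 + (7 + 0)**2 = 4 + 7**2 = 4 + 49 = 53)
(b(2) + D)**2 = (-12*2**2 + 53)**2 = (-12*4 + 53)**2 = (-48 + 53)**2 = 5**2 = 25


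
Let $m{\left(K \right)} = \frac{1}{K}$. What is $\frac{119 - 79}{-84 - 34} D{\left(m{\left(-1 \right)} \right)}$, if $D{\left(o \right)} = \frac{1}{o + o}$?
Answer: $\frac{10}{59} \approx 0.16949$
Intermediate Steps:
$D{\left(o \right)} = \frac{1}{2 o}$
$\frac{119 - 79}{-84 - 34} D{\left(m{\left(-1 \right)} \right)} = \frac{119 - 79}{-84 - 34} \frac{1}{2 \frac{1}{-1}} = \frac{40}{-118} \frac{1}{2 \left(-1\right)} = 40 \left(- \frac{1}{118}\right) \frac{1}{2} \left(-1\right) = \left(- \frac{20}{59}\right) \left(- \frac{1}{2}\right) = \frac{10}{59}$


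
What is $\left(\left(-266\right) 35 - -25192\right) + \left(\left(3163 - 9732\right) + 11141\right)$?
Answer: $20454$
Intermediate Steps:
$\left(\left(-266\right) 35 - -25192\right) + \left(\left(3163 - 9732\right) + 11141\right) = \left(-9310 + 25192\right) + \left(-6569 + 11141\right) = 15882 + 4572 = 20454$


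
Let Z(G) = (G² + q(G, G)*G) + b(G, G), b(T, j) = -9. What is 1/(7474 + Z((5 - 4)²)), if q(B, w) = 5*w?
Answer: 1/7471 ≈ 0.00013385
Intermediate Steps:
Z(G) = -9 + 6*G² (Z(G) = (G² + (5*G)*G) - 9 = (G² + 5*G²) - 9 = 6*G² - 9 = -9 + 6*G²)
1/(7474 + Z((5 - 4)²)) = 1/(7474 + (-9 + 6*((5 - 4)²)²)) = 1/(7474 + (-9 + 6*(1²)²)) = 1/(7474 + (-9 + 6*1²)) = 1/(7474 + (-9 + 6*1)) = 1/(7474 + (-9 + 6)) = 1/(7474 - 3) = 1/7471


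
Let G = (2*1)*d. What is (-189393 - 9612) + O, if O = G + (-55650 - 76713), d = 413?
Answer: -330542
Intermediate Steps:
G = 826 (G = (2*1)*413 = 2*413 = 826)
O = -131537 (O = 826 + (-55650 - 76713) = 826 - 132363 = -131537)
(-189393 - 9612) + O = (-189393 - 9612) - 131537 = -199005 - 131537 = -330542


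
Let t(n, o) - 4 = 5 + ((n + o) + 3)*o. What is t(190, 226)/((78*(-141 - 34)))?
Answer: -13529/1950 ≈ -6.9380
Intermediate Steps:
t(n, o) = 9 + o*(3 + n + o) (t(n, o) = 4 + (5 + ((n + o) + 3)*o) = 4 + (5 + (3 + n + o)*o) = 4 + (5 + o*(3 + n + o)) = 9 + o*(3 + n + o))
t(190, 226)/((78*(-141 - 34))) = (9 + 226² + 3*226 + 190*226)/((78*(-141 - 34))) = (9 + 51076 + 678 + 42940)/((78*(-175))) = 94703/(-13650) = 94703*(-1/13650) = -13529/1950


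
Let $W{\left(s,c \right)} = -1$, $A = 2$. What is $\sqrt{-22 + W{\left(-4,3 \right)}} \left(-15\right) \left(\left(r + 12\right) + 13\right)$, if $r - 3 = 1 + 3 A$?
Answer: $- 525 i \sqrt{23} \approx - 2517.8 i$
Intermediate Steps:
$r = 10$ ($r = 3 + \left(1 + 3 \cdot 2\right) = 3 + \left(1 + 6\right) = 3 + 7 = 10$)
$\sqrt{-22 + W{\left(-4,3 \right)}} \left(-15\right) \left(\left(r + 12\right) + 13\right) = \sqrt{-22 - 1} \left(-15\right) \left(\left(10 + 12\right) + 13\right) = \sqrt{-23} \left(-15\right) \left(22 + 13\right) = i \sqrt{23} \left(-15\right) 35 = - 15 i \sqrt{23} \cdot 35 = - 525 i \sqrt{23}$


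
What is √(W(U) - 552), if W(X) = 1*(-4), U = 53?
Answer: 2*I*√139 ≈ 23.58*I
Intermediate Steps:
W(X) = -4
√(W(U) - 552) = √(-4 - 552) = √(-556) = 2*I*√139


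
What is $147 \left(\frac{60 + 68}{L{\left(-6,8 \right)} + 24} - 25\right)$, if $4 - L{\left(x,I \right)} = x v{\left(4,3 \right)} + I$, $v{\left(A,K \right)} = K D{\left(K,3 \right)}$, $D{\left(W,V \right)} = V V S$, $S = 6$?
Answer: $- \frac{113337}{31} \approx -3656.0$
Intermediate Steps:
$D{\left(W,V \right)} = 6 V^{2}$ ($D{\left(W,V \right)} = V V 6 = V^{2} \cdot 6 = 6 V^{2}$)
$v{\left(A,K \right)} = 54 K$ ($v{\left(A,K \right)} = K 6 \cdot 3^{2} = K 6 \cdot 9 = K 54 = 54 K$)
$L{\left(x,I \right)} = 4 - I - 162 x$ ($L{\left(x,I \right)} = 4 - \left(x 54 \cdot 3 + I\right) = 4 - \left(x 162 + I\right) = 4 - \left(162 x + I\right) = 4 - \left(I + 162 x\right) = 4 - I - 162 x$)
$147 \left(\frac{60 + 68}{L{\left(-6,8 \right)} + 24} - 25\right) = 147 \left(\frac{60 + 68}{\left(4 - 8 - -972\right) + 24} - 25\right) = 147 \left(\frac{128}{\left(4 - 8 + 972\right) + 24} - 25\right) = 147 \left(\frac{128}{968 + 24} - 25\right) = 147 \left(\frac{128}{992} - 25\right) = 147 \left(128 \cdot \frac{1}{992} - 25\right) = 147 \left(\frac{4}{31} - 25\right) = 147 \left(- \frac{771}{31}\right) = - \frac{113337}{31}$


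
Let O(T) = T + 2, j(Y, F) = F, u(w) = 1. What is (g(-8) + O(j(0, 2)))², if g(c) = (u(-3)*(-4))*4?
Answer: 144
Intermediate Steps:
O(T) = 2 + T
g(c) = -16 (g(c) = (1*(-4))*4 = -4*4 = -16)
(g(-8) + O(j(0, 2)))² = (-16 + (2 + 2))² = (-16 + 4)² = (-12)² = 144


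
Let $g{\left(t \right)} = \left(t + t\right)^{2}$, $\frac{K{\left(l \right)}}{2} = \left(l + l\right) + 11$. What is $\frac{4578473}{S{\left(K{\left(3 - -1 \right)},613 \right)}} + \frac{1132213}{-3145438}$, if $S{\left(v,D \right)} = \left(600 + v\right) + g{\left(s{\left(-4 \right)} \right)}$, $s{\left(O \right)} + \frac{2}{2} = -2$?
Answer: $\frac{3600134961153}{530006303} \approx 6792.6$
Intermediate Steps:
$K{\left(l \right)} = 22 + 4 l$ ($K{\left(l \right)} = 2 \left(\left(l + l\right) + 11\right) = 2 \left(2 l + 11\right) = 2 \left(11 + 2 l\right) = 22 + 4 l$)
$s{\left(O \right)} = -3$ ($s{\left(O \right)} = -1 - 2 = -3$)
$g{\left(t \right)} = 4 t^{2}$ ($g{\left(t \right)} = \left(2 t\right)^{2} = 4 t^{2}$)
$S{\left(v,D \right)} = 636 + v$ ($S{\left(v,D \right)} = \left(600 + v\right) + 4 \left(-3\right)^{2} = \left(600 + v\right) + 4 \cdot 9 = \left(600 + v\right) + 36 = 636 + v$)
$\frac{4578473}{S{\left(K{\left(3 - -1 \right)},613 \right)}} + \frac{1132213}{-3145438} = \frac{4578473}{636 + \left(22 + 4 \left(3 - -1\right)\right)} + \frac{1132213}{-3145438} = \frac{4578473}{636 + \left(22 + 4 \left(3 + 1\right)\right)} + 1132213 \left(- \frac{1}{3145438}\right) = \frac{4578473}{636 + \left(22 + 4 \cdot 4\right)} - \frac{1132213}{3145438} = \frac{4578473}{636 + \left(22 + 16\right)} - \frac{1132213}{3145438} = \frac{4578473}{636 + 38} - \frac{1132213}{3145438} = \frac{4578473}{674} - \frac{1132213}{3145438} = \frac{3600134961153}{530006303}$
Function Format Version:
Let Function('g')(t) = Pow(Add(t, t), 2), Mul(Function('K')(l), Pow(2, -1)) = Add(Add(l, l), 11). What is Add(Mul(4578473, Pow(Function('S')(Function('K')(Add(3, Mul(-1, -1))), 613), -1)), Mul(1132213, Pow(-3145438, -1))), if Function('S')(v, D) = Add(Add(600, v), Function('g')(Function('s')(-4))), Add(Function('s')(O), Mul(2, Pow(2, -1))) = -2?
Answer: Rational(3600134961153, 530006303) ≈ 6792.6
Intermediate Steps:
Function('K')(l) = Add(22, Mul(4, l)) (Function('K')(l) = Mul(2, Add(Add(l, l), 11)) = Mul(2, Add(Mul(2, l), 11)) = Mul(2, Add(11, Mul(2, l))) = Add(22, Mul(4, l)))
Function('s')(O) = -3 (Function('s')(O) = Add(-1, -2) = -3)
Function('g')(t) = Mul(4, Pow(t, 2)) (Function('g')(t) = Pow(Mul(2, t), 2) = Mul(4, Pow(t, 2)))
Function('S')(v, D) = Add(636, v) (Function('S')(v, D) = Add(Add(600, v), Mul(4, Pow(-3, 2))) = Add(Add(600, v), Mul(4, 9)) = Add(Add(600, v), 36) = Add(636, v))
Add(Mul(4578473, Pow(Function('S')(Function('K')(Add(3, Mul(-1, -1))), 613), -1)), Mul(1132213, Pow(-3145438, -1))) = Add(Mul(4578473, Pow(Add(636, Add(22, Mul(4, Add(3, Mul(-1, -1))))), -1)), Mul(1132213, Pow(-3145438, -1))) = Add(Mul(4578473, Pow(Add(636, Add(22, Mul(4, Add(3, 1)))), -1)), Mul(1132213, Rational(-1, 3145438))) = Add(Mul(4578473, Pow(Add(636, Add(22, Mul(4, 4))), -1)), Rational(-1132213, 3145438)) = Add(Mul(4578473, Pow(Add(636, Add(22, 16)), -1)), Rational(-1132213, 3145438)) = Add(Mul(4578473, Pow(Add(636, 38), -1)), Rational(-1132213, 3145438)) = Add(Mul(4578473, Pow(674, -1)), Rational(-1132213, 3145438)) = Add(Mul(4578473, Rational(1, 674)), Rational(-1132213, 3145438)) = Add(Rational(4578473, 674), Rational(-1132213, 3145438)) = Rational(3600134961153, 530006303)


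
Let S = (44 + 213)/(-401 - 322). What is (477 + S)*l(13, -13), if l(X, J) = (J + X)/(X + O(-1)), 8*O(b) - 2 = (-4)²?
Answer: 0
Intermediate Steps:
O(b) = 9/4 (O(b) = ¼ + (⅛)*(-4)² = ¼ + (⅛)*16 = ¼ + 2 = 9/4)
l(X, J) = (J + X)/(9/4 + X) (l(X, J) = (J + X)/(X + 9/4) = (J + X)/(9/4 + X))
S = -257/723 (S = 257/(-723) = 257*(-1/723) = -257/723 ≈ -0.35546)
(477 + S)*l(13, -13) = (477 - 257/723)*(4*(-13 + 13)/(9 + 4*13)) = 344614*(4*0/(9 + 52))/723 = 344614*(4*0/61)/723 = 344614*(4*(1/61)*0)/723 = (344614/723)*0 = 0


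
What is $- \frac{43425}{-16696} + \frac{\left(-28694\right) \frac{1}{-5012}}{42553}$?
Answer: $\frac{2315493392081}{890212504664} \approx 2.6011$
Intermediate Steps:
$- \frac{43425}{-16696} + \frac{\left(-28694\right) \frac{1}{-5012}}{42553} = \left(-43425\right) \left(- \frac{1}{16696}\right) + \left(-28694\right) \left(- \frac{1}{5012}\right) \frac{1}{42553} = \frac{43425}{16696} + \frac{14347}{2506} \cdot \frac{1}{42553} = \frac{43425}{16696} + \frac{14347}{106637818} = \frac{2315493392081}{890212504664}$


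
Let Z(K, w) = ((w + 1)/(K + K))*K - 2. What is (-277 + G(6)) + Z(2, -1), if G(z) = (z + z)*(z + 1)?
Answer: -195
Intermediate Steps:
Z(K, w) = -3/2 + w/2 (Z(K, w) = ((1 + w)/((2*K)))*K - 2 = ((1 + w)*(1/(2*K)))*K - 2 = ((1 + w)/(2*K))*K - 2 = (1/2 + w/2) - 2 = -3/2 + w/2)
G(z) = 2*z*(1 + z) (G(z) = (2*z)*(1 + z) = 2*z*(1 + z))
(-277 + G(6)) + Z(2, -1) = (-277 + 2*6*(1 + 6)) + (-3/2 + (1/2)*(-1)) = (-277 + 2*6*7) + (-3/2 - 1/2) = (-277 + 84) - 2 = -193 - 2 = -195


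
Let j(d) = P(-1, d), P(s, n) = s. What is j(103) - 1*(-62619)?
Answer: 62618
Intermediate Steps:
j(d) = -1
j(103) - 1*(-62619) = -1 - 1*(-62619) = -1 + 62619 = 62618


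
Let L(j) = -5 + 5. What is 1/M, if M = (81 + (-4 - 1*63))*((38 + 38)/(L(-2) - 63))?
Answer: -9/152 ≈ -0.059211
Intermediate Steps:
L(j) = 0
M = -152/9 (M = (81 + (-4 - 1*63))*((38 + 38)/(0 - 63)) = (81 + (-4 - 63))*(76/(-63)) = (81 - 67)*(76*(-1/63)) = 14*(-76/63) = -152/9 ≈ -16.889)
1/M = 1/(-152/9) = -9/152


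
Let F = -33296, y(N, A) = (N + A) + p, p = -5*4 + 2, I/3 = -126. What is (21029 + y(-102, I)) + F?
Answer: -12765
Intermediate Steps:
I = -378 (I = 3*(-126) = -378)
p = -18 (p = -20 + 2 = -18)
y(N, A) = -18 + A + N (y(N, A) = (N + A) - 18 = (A + N) - 18 = -18 + A + N)
(21029 + y(-102, I)) + F = (21029 + (-18 - 378 - 102)) - 33296 = (21029 - 498) - 33296 = 20531 - 33296 = -12765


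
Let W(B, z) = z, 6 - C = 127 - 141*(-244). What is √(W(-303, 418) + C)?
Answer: I*√34107 ≈ 184.68*I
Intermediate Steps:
C = -34525 (C = 6 - (127 - 141*(-244)) = 6 - (127 + 34404) = 6 - 1*34531 = 6 - 34531 = -34525)
√(W(-303, 418) + C) = √(418 - 34525) = √(-34107) = I*√34107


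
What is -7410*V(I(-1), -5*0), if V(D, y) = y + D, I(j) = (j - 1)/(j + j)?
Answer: -7410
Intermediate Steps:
I(j) = (-1 + j)/(2*j) (I(j) = (-1 + j)/((2*j)) = (-1 + j)*(1/(2*j)) = (-1 + j)/(2*j))
V(D, y) = D + y
-7410*V(I(-1), -5*0) = -7410*((1/2)*(-1 - 1)/(-1) - 5*0) = -7410*((1/2)*(-1)*(-2) + 0) = -7410*(1 + 0) = -7410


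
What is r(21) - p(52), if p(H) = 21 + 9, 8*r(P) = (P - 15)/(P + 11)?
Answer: -3837/128 ≈ -29.977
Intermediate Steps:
r(P) = (-15 + P)/(8*(11 + P)) (r(P) = ((P - 15)/(P + 11))/8 = ((-15 + P)/(11 + P))/8 = (-15 + P)/(8*(11 + P)))
p(H) = 30
r(21) - p(52) = (-15 + 21)/(8*(11 + 21)) - 1*30 = (⅛)*6/32 - 30 = (⅛)*(1/32)*6 - 30 = 3/128 - 30 = -3837/128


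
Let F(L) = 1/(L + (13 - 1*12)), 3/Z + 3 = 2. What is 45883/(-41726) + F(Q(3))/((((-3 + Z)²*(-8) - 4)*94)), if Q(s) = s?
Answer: -2518814031/2290590496 ≈ -1.0996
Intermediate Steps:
Z = -3 (Z = 3/(-3 + 2) = 3/(-1) = 3*(-1) = -3)
F(L) = 1/(1 + L) (F(L) = 1/(L + (13 - 12)) = 1/(L + 1) = 1/(1 + L))
45883/(-41726) + F(Q(3))/((((-3 + Z)²*(-8) - 4)*94)) = 45883/(-41726) + 1/((1 + 3)*((((-3 - 3)²*(-8) - 4)*94))) = 45883*(-1/41726) + 1/(4*((((-6)²*(-8) - 4)*94))) = -45883/41726 + 1/(4*(((36*(-8) - 4)*94))) = -45883/41726 + 1/(4*(((-288 - 4)*94))) = -45883/41726 + 1/(4*((-292*94))) = -45883/41726 + (¼)/(-27448) = -45883/41726 + (¼)*(-1/27448) = -45883/41726 - 1/109792 = -2518814031/2290590496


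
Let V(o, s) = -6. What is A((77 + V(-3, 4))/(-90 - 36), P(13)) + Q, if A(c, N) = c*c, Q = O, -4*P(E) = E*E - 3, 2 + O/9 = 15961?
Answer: 2280290797/15876 ≈ 1.4363e+5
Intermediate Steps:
O = 143631 (O = -18 + 9*15961 = -18 + 143649 = 143631)
P(E) = ¾ - E²/4 (P(E) = -(E*E - 3)/4 = -(E² - 3)/4 = -(-3 + E²)/4 = ¾ - E²/4)
Q = 143631
A(c, N) = c²
A((77 + V(-3, 4))/(-90 - 36), P(13)) + Q = ((77 - 6)/(-90 - 36))² + 143631 = (71/(-126))² + 143631 = (71*(-1/126))² + 143631 = (-71/126)² + 143631 = 5041/15876 + 143631 = 2280290797/15876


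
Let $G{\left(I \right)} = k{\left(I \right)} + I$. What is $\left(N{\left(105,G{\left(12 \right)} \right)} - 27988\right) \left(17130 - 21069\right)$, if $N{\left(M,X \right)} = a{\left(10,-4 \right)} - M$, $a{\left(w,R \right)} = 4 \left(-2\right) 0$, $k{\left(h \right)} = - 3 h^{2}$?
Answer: $110658327$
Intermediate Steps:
$a{\left(w,R \right)} = 0$ ($a{\left(w,R \right)} = \left(-8\right) 0 = 0$)
$G{\left(I \right)} = I - 3 I^{2}$ ($G{\left(I \right)} = - 3 I^{2} + I = I - 3 I^{2}$)
$N{\left(M,X \right)} = - M$ ($N{\left(M,X \right)} = 0 - M = - M$)
$\left(N{\left(105,G{\left(12 \right)} \right)} - 27988\right) \left(17130 - 21069\right) = \left(\left(-1\right) 105 - 27988\right) \left(17130 - 21069\right) = \left(-105 - 27988\right) \left(-3939\right) = \left(-28093\right) \left(-3939\right) = 110658327$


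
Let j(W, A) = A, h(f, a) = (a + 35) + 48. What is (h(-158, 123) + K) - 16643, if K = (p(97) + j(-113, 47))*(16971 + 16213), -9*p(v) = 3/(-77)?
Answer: 356514925/231 ≈ 1.5434e+6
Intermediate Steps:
h(f, a) = 83 + a (h(f, a) = (35 + a) + 48 = 83 + a)
p(v) = 1/231 (p(v) = -1/(3*(-77)) = -(-1)/(3*77) = -⅑*(-3/77) = 1/231)
K = 360311872/231 (K = (1/231 + 47)*(16971 + 16213) = (10858/231)*33184 = 360311872/231 ≈ 1.5598e+6)
(h(-158, 123) + K) - 16643 = ((83 + 123) + 360311872/231) - 16643 = (206 + 360311872/231) - 16643 = 360359458/231 - 16643 = 356514925/231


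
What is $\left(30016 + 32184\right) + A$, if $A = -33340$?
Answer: $28860$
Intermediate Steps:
$\left(30016 + 32184\right) + A = \left(30016 + 32184\right) - 33340 = 62200 - 33340 = 28860$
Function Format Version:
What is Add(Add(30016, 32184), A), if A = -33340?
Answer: 28860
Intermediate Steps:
Add(Add(30016, 32184), A) = Add(Add(30016, 32184), -33340) = Add(62200, -33340) = 28860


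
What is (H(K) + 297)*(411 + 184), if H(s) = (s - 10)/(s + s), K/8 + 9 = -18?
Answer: 38237675/216 ≈ 1.7703e+5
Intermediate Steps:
K = -216 (K = -72 + 8*(-18) = -72 - 144 = -216)
H(s) = (-10 + s)/(2*s) (H(s) = (-10 + s)/((2*s)) = (-10 + s)*(1/(2*s)) = (-10 + s)/(2*s))
(H(K) + 297)*(411 + 184) = ((1/2)*(-10 - 216)/(-216) + 297)*(411 + 184) = ((1/2)*(-1/216)*(-226) + 297)*595 = (113/216 + 297)*595 = (64265/216)*595 = 38237675/216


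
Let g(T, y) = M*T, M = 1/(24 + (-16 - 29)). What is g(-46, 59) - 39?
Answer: -773/21 ≈ -36.810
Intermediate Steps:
M = -1/21 (M = 1/(24 - 45) = 1/(-21) = -1/21 ≈ -0.047619)
g(T, y) = -T/21
g(-46, 59) - 39 = -1/21*(-46) - 39 = 46/21 - 39 = -773/21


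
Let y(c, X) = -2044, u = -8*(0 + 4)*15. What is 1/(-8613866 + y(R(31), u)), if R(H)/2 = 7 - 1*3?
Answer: -1/8615910 ≈ -1.1606e-7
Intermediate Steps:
u = -480 (u = -8*4*15 = -32*15 = -480)
R(H) = 8 (R(H) = 2*(7 - 1*3) = 2*(7 - 3) = 2*4 = 8)
1/(-8613866 + y(R(31), u)) = 1/(-8613866 - 2044) = 1/(-8615910) = -1/8615910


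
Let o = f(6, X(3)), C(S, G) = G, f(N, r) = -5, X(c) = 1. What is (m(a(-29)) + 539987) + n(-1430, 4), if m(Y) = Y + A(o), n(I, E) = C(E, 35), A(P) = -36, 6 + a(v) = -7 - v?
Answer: 540002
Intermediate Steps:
a(v) = -13 - v (a(v) = -6 + (-7 - v) = -13 - v)
o = -5
n(I, E) = 35
m(Y) = -36 + Y (m(Y) = Y - 36 = -36 + Y)
(m(a(-29)) + 539987) + n(-1430, 4) = ((-36 + (-13 - 1*(-29))) + 539987) + 35 = ((-36 + (-13 + 29)) + 539987) + 35 = ((-36 + 16) + 539987) + 35 = (-20 + 539987) + 35 = 539967 + 35 = 540002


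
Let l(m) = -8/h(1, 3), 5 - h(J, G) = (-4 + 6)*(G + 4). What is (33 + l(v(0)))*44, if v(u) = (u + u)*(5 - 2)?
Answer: 13420/9 ≈ 1491.1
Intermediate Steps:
v(u) = 6*u (v(u) = (2*u)*3 = 6*u)
h(J, G) = -3 - 2*G (h(J, G) = 5 - (-4 + 6)*(G + 4) = 5 - 2*(4 + G) = 5 - (8 + 2*G) = 5 + (-8 - 2*G) = -3 - 2*G)
l(m) = 8/9 (l(m) = -8/(-3 - 2*3) = -8/(-3 - 6) = -8/(-9) = -8*(-⅑) = 8/9)
(33 + l(v(0)))*44 = (33 + 8/9)*44 = (305/9)*44 = 13420/9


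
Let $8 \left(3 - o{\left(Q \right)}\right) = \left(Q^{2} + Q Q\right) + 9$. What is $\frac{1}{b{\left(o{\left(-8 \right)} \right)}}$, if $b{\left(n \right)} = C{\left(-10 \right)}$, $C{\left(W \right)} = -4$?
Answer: $- \frac{1}{4} \approx -0.25$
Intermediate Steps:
$o{\left(Q \right)} = \frac{15}{8} - \frac{Q^{2}}{4}$ ($o{\left(Q \right)} = 3 - \frac{\left(Q^{2} + Q Q\right) + 9}{8} = 3 - \frac{\left(Q^{2} + Q^{2}\right) + 9}{8} = 3 - \frac{2 Q^{2} + 9}{8} = 3 - \frac{9 + 2 Q^{2}}{8} = 3 - \left(\frac{9}{8} + \frac{Q^{2}}{4}\right) = \frac{15}{8} - \frac{Q^{2}}{4}$)
$b{\left(n \right)} = -4$
$\frac{1}{b{\left(o{\left(-8 \right)} \right)}} = \frac{1}{-4} = - \frac{1}{4}$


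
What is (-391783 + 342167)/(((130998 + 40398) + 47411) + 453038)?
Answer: -49616/671845 ≈ -0.073850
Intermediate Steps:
(-391783 + 342167)/(((130998 + 40398) + 47411) + 453038) = -49616/((171396 + 47411) + 453038) = -49616/(218807 + 453038) = -49616/671845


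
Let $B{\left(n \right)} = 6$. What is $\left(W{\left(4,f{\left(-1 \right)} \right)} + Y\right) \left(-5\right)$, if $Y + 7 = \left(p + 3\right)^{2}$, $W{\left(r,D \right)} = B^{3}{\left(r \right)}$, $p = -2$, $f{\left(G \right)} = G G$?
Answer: $-1050$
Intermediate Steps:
$f{\left(G \right)} = G^{2}$
$W{\left(r,D \right)} = 216$ ($W{\left(r,D \right)} = 6^{3} = 216$)
$Y = -6$ ($Y = -7 + \left(-2 + 3\right)^{2} = -7 + 1^{2} = -7 + 1 = -6$)
$\left(W{\left(4,f{\left(-1 \right)} \right)} + Y\right) \left(-5\right) = \left(216 - 6\right) \left(-5\right) = 210 \left(-5\right) = -1050$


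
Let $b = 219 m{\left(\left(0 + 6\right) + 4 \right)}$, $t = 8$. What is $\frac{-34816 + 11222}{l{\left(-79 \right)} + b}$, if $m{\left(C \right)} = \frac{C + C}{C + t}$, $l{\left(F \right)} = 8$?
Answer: $- \frac{35391}{377} \approx -93.875$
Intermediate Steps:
$m{\left(C \right)} = \frac{2 C}{8 + C}$ ($m{\left(C \right)} = \frac{C + C}{C + 8} = \frac{2 C}{8 + C}$)
$b = \frac{730}{3}$ ($b = 219 \frac{2 \left(\left(0 + 6\right) + 4\right)}{8 + \left(\left(0 + 6\right) + 4\right)} = 219 \frac{2 \left(6 + 4\right)}{8 + \left(6 + 4\right)} = 219 \cdot 2 \cdot 10 \frac{1}{8 + 10} = 219 \cdot 2 \cdot 10 \cdot \frac{1}{18} = 219 \cdot \frac{10}{9} = \frac{730}{3} \approx 243.33$)
$\frac{-34816 + 11222}{l{\left(-79 \right)} + b} = \frac{-34816 + 11222}{8 + \frac{730}{3}} = - \frac{23594}{\frac{754}{3}} = \left(-23594\right) \frac{3}{754} = - \frac{35391}{377}$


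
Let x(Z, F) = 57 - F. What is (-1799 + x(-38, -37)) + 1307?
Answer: -398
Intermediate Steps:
(-1799 + x(-38, -37)) + 1307 = (-1799 + (57 - 1*(-37))) + 1307 = (-1799 + (57 + 37)) + 1307 = (-1799 + 94) + 1307 = -1705 + 1307 = -398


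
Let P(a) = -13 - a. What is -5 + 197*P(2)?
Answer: -2960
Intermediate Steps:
-5 + 197*P(2) = -5 + 197*(-13 - 1*2) = -5 + 197*(-13 - 2) = -5 + 197*(-15) = -5 - 2955 = -2960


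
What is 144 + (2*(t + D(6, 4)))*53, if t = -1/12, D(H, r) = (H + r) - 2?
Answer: 5899/6 ≈ 983.17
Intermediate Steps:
D(H, r) = -2 + H + r
t = -1/12 (t = -1*1/12 = -1/12 ≈ -0.083333)
144 + (2*(t + D(6, 4)))*53 = 144 + (2*(-1/12 + (-2 + 6 + 4)))*53 = 144 + (2*(-1/12 + 8))*53 = 144 + (2*(95/12))*53 = 144 + (95/6)*53 = 144 + 5035/6 = 5899/6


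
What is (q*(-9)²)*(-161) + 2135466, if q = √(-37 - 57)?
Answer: 2135466 - 13041*I*√94 ≈ 2.1355e+6 - 1.2644e+5*I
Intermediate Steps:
q = I*√94 (q = √(-94) = I*√94 ≈ 9.6954*I)
(q*(-9)²)*(-161) + 2135466 = ((I*√94)*(-9)²)*(-161) + 2135466 = ((I*√94)*81)*(-161) + 2135466 = (81*I*√94)*(-161) + 2135466 = -13041*I*√94 + 2135466 = 2135466 - 13041*I*√94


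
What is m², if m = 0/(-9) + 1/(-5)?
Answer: 1/25 ≈ 0.040000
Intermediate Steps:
m = -⅕ (m = 0*(-⅑) + 1*(-⅕) = 0 - ⅕ = -⅕ ≈ -0.20000)
m² = (-⅕)² = 1/25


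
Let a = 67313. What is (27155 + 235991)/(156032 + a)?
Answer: 263146/223345 ≈ 1.1782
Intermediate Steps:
(27155 + 235991)/(156032 + a) = (27155 + 235991)/(156032 + 67313) = 263146/223345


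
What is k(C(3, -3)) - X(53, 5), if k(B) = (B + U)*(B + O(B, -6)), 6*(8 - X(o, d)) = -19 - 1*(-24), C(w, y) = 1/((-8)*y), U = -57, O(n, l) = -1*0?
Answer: -5495/576 ≈ -9.5399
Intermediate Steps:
O(n, l) = 0
C(w, y) = -1/(8*y)
X(o, d) = 43/6 (X(o, d) = 8 - (-19 - 1*(-24))/6 = 8 - (-19 + 24)/6 = 8 - 1/6*5 = 8 - 5/6 = 43/6)
k(B) = B*(-57 + B) (k(B) = (B - 57)*(B + 0) = (-57 + B)*B = B*(-57 + B))
k(C(3, -3)) - X(53, 5) = (-1/8/(-3))*(-57 - 1/8/(-3)) - 1*43/6 = (-1/8*(-1/3))*(-57 - 1/8*(-1/3)) - 43/6 = (-57 + 1/24)/24 - 43/6 = (1/24)*(-1367/24) - 43/6 = -1367/576 - 43/6 = -5495/576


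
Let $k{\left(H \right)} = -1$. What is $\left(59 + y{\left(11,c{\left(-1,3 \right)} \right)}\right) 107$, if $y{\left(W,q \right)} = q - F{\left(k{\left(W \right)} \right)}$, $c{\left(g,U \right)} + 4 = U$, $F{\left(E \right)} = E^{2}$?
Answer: $6099$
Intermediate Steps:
$c{\left(g,U \right)} = -4 + U$
$y{\left(W,q \right)} = -1 + q$ ($y{\left(W,q \right)} = q - \left(-1\right)^{2} = q - 1 = -1 + q$)
$\left(59 + y{\left(11,c{\left(-1,3 \right)} \right)}\right) 107 = \left(59 + \left(-1 + \left(-4 + 3\right)\right)\right) 107 = \left(59 - 2\right) 107 = 57 \cdot 107 = 6099$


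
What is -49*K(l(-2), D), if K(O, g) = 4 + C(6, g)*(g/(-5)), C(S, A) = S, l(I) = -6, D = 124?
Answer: 35476/5 ≈ 7095.2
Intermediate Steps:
K(O, g) = 4 - 6*g/5 (K(O, g) = 4 + 6*(g/(-5)) = 4 + 6*(g*(-⅕)) = 4 + 6*(-g/5) = 4 - 6*g/5)
-49*K(l(-2), D) = -49*(4 - 6/5*124) = -49*(4 - 744/5) = -49*(-724/5) = 35476/5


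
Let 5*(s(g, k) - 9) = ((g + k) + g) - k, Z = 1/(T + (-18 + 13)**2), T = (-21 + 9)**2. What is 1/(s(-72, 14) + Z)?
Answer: -845/16726 ≈ -0.050520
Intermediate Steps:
T = 144 (T = (-12)**2 = 144)
Z = 1/169 (Z = 1/(144 + (-18 + 13)**2) = 1/(144 + (-5)**2) = 1/(144 + 25) = 1/169 ≈ 0.0059172)
s(g, k) = 9 + 2*g/5 (s(g, k) = 9 + (((g + k) + g) - k)/5 = 9 + ((k + 2*g) - k)/5 = 9 + (2*g)/5 = 9 + 2*g/5)
1/(s(-72, 14) + Z) = 1/((9 + (2/5)*(-72)) + 1/169) = 1/((9 - 144/5) + 1/169) = 1/(-99/5 + 1/169) = 1/(-16726/845) = -845/16726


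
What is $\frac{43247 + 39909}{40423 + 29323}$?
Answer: $\frac{41578}{34873} \approx 1.1923$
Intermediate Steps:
$\frac{43247 + 39909}{40423 + 29323} = \frac{83156}{69746} = 83156 \cdot \frac{1}{69746} = \frac{41578}{34873}$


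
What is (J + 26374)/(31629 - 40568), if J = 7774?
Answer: -34148/8939 ≈ -3.8201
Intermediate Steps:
(J + 26374)/(31629 - 40568) = (7774 + 26374)/(31629 - 40568) = 34148/(-8939) = 34148*(-1/8939) = -34148/8939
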